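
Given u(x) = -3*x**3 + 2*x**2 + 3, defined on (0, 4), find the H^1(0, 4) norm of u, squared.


||u||_{H^1}^2 = 528244/21

The H^1 norm (squared) on an interval (0, L) is
  ||u||_{H^1}^2 = ∫_0^L u(x)^2 dx + ∫_0^L u'(x)^2 dx.
Compute u'(x) = -9*x**2 + 4*x.
Then u(x)^2 = 9*x**6 - 12*x**5 + 4*x**4 - 18*x**3 + 12*x**2 + 9 and u'(x)^2 = 81*x**4 - 72*x**3 + 16*x**2.
Integrate each monomial from 0 to 4 using ∫_0^4 c·x^n dx = c·4^(n+1)/(n+1):
  ∫_0^4 u(x)^2 dx = ∫_0^4 (9*x^6 - 12*x^5 + 4*x^4 - 18*x^3 + 12*x^2 + 9) dx. Term by term:
    ∫_0^4 9*x^6 dx = 147456/7;  ∫_0^4 -12*x^5 dx = -8192;  ∫_0^4 4*x^4 dx = 4096/5;
    ∫_0^4 -18*x^3 dx = -1152;  ∫_0^4 12*x^2 dx = 256;  ∫_0^4 9 dx = 36.
  Sum: 147456/7 − 8192 + 4096/5 − 1152 + 256 + 36 = 449132/35.
  ∫_0^4 u'(x)^2 dx = ∫_0^4 (81*x^4 - 72*x^3 + 16*x^2) dx. Term by term:
    ∫_0^4 81*x^4 dx = 82944/5;  ∫_0^4 -72*x^3 dx = -4608;  ∫_0^4 16*x^2 dx = 1024/3.
  Sum: 82944/5 − 4608 + 1024/3 = 184832/15.
Adding: ||u||_{H^1}^2 = 449132/35 + 184832/15 = 528244/21.


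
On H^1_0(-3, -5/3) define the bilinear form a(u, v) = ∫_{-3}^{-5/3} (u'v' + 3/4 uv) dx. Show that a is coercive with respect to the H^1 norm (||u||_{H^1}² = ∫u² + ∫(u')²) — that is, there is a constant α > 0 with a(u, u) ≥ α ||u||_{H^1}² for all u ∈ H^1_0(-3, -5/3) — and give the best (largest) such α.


α = 3*(4 + 3*π^2)/(16 + 9*π^2)

Coercivity of a(·,·) on H^1_0(-3, -5/3) means a(u, u) ≥ α ||u||_{H^1}² for every u ∈ H^1_0.
The interval has length L = 4/3, and Poincaré/coercivity depend only on L. Here a(u, u) = ∫(u')² + (3/4)·∫u².
Here 0 < c = 3/4 < 1. The condition a(u,u) ≥ α||u||_{H^1}² reads (1−α)∫(u')² ≥ (α−c)∫u². Any admissible α is ≤ 1 (rapidly oscillating u have ∫u²/∫(u')² → 0), and α = 1 would force 0 ≥ (1−c)∫u², impossible since c < 1; so 1−α > 0. By the sharp Poincaré inequality on H^1_0 of an interval of length L, ∫(u')² ≥ (π/L)²∫u² with equality for the first sine mode sin(π(x−x₀)/L) (x₀ the left endpoint), so the inequality holds for all u iff (1−α)(π/L)² ≥ α − c, i.e. α ≤ ((π/L)² + c)/((π/L)² + 1) = (1 + c(L/π)²)/(1 + (L/π)²). With (π/L)² = 9*π^2/16 and c = 3/4, the largest admissible constant is α = ((π/L)² + c)/((π/L)² + 1).
Simplifying, α = 3*(4 + 3*π^2)/(16 + 9*π^2).


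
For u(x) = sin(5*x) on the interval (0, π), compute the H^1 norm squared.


||u||_{H^1(0,π)}^2 = 13*π

u'(x) = 5*cos(5*x).
Expand u² and (u')² and integrate term by term on (0, π), using: for integers n ≥ 1, ∫_0^π sin²(nx) dx = ∫_0^π cos²(nx) dx = π/2; for n ≠ n', ∫_0^π sin(nx)sin(n'x) dx = ∫_0^π cos(nx)cos(n'x) dx = 0; and by product-to-sum, ∫_0^π sin(nx)cos(n'x) dx = ½∫_0^π [sin((n+n')x) + sin((n−n')x)] dx, which is 0 when n+n' is even and 2n/(n²−n'²) when n+n' is odd (it need not vanish on (0, π)).
  u² squared terms: (1)²·∫sin(5x)² dx = 1·π/2 = π/2.
  So ∫_0^π u² dx = π/2.
  (u')² squared terms: (5)²·∫cos(5x)² dx = 25·π/2 = 25*π/2.
  So ∫_0^π (u')² dx = 25*π/2.
||u||_{H^1}^2 = (π/2) + (25*π/2) = 13*π.


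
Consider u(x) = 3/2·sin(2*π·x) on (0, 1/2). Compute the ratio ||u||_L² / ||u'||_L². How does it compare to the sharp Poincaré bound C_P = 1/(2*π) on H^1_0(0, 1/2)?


||u||_L² / ||u'||_L² = 1/(2*π) = C_P.

u(x) = 3/2·sin(2*π·x), so u'(x) = 3*π*cos(2*π*x).
Writing u(x) = A·sin(kπx/L) with A = 3/2 and k = 1, use ∫_0^L sin²(kπx/L) dx = L/2 and ∫_0^L cos²(kπx/L) dx = L/2.
u² = 9/4·sin²(2*π·x) and (u')² = 9*π^2·cos²(2*π·x), and each of sin², cos² integrates to L/2 = 1/4 over (0, 1/2).
∫_0^1/2 u² dx = 9/16, so ||u||_L² = 3/4.
∫_0^1/2 (u')² dx = 9*π^2/4, so ||u'||_L² = 3*π/2.
Ratio ||u||_L² / ||u'||_L² = 1/(2*π).
Sharp Poincaré constant on H^1_0(0, 1/2) is C_P = L/π = 1/(2*π), achieved by sin(2*π·x).
This is the k = 1 eigenfunction (up to amplitude), so the ratio equals the sharp Poincaré constant exactly.


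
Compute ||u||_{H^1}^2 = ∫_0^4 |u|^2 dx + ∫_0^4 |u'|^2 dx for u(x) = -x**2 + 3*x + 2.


||u||_{H^1}^2 = 324/5

The H^1 norm (squared) on an interval (0, L) is
  ||u||_{H^1}^2 = ∫_0^L u(x)^2 dx + ∫_0^L u'(x)^2 dx.
Compute u'(x) = 3 - 2*x.
Then u(x)^2 = x**4 - 6*x**3 + 5*x**2 + 12*x + 4 and u'(x)^2 = 4*x**2 - 12*x + 9.
Integrate each monomial from 0 to 4 using ∫_0^4 c·x^n dx = c·4^(n+1)/(n+1):
  ∫_0^4 u(x)^2 dx = ∫_0^4 (x^4 - 6*x^3 + 5*x^2 + 12*x + 4) dx. Term by term:
    ∫_0^4 x^4 dx = 1024/5;  ∫_0^4 -6*x^3 dx = -384;  ∫_0^4 5*x^2 dx = 320/3;
    ∫_0^4 12*x dx = 96;  ∫_0^4 4 dx = 16.
  Sum: 1024/5 − 384 + 320/3 + 96 + 16 = 592/15.
  ∫_0^4 u'(x)^2 dx = ∫_0^4 (4*x^2 - 12*x + 9) dx. Term by term:
    ∫_0^4 4*x^2 dx = 256/3;  ∫_0^4 -12*x dx = -96;  ∫_0^4 9 dx = 36.
  Sum: 256/3 − 96 + 36 = 76/3.
Adding: ||u||_{H^1}^2 = 592/15 + 76/3 = 324/5.


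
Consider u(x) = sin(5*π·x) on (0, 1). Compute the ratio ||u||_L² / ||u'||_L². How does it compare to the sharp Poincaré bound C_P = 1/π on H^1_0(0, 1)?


||u||_L² / ||u'||_L² = 1/(5*π) < C_P = 1/π.

u(x) = sin(5*π·x), so u'(x) = 5*π*cos(5*π*x).
Writing u(x) = A·sin(kπx/L) with A = 1 and k = 5, use ∫_0^L sin²(kπx/L) dx = L/2 and ∫_0^L cos²(kπx/L) dx = L/2.
u² = 1·sin²(5*π·x) and (u')² = 25*π^2·cos²(5*π·x), and each of sin², cos² integrates to L/2 = 1/2 over (0, 1).
∫_0^1 u² dx = 1/2, so ||u||_L² = sqrt(2)/2.
∫_0^1 (u')² dx = 25*π^2/2, so ||u'||_L² = 5*sqrt(2)*π/2.
Ratio ||u||_L² / ||u'||_L² = 1/(5*π).
Sharp Poincaré constant on H^1_0(0, 1) is C_P = L/π = 1/π, achieved by sin(π·x).
This is the k = 5 harmonic; the ratio L/(kπ) is strictly less than C_P = L/π, consistent with the sharp inequality ||u||_L² ≤ C_P ||u'||_L².


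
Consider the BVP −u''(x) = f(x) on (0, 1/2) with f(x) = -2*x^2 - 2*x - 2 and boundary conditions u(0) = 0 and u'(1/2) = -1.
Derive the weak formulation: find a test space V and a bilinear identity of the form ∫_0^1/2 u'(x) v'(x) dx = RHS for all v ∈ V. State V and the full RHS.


V = {v ∈ H^1(0, 1/2) : v(0) = 0} (test functions vanish at x = 0 where u is specified); weak form: ∫_0^1/2 u'v' dx = ∫_0^1/2 (-2*x^2 - 2*x - 2) v dx − v(1/2) for all v ∈ V.

Multiply both sides by a test function v and integrate from 0 to 1/2:
  ∫_0^1/2 −u''(x) v(x) dx = ∫_0^1/2 f(x) v(x) dx.
Integrate the LHS by parts once:
  ∫_0^1/2 −u'' v dx = −[u'(x) v(x)]_0^1/2 + ∫_0^1/2 u'(x) v'(x) dx.
Thus ∫_0^1/2 u'(x) v'(x) dx = ∫_0^1/2 f(x) v(x) dx + [u'(x) v(x)]_0^1/2.
Choose V so that boundary terms are either known or forced to vanish.
Mixed BC: u(0) = 0 (Dirichlet) and u'(1/2) = -1 (Neumann). Define V = {v ∈ H^1(0, 1/2) : v(0) = 0}. Then [u' v]_0^1/2 = u'(1/2)·v(1/2) − u'(0)·0 = − v(1/2).
Weak formulation: find u (satisfying any essential BC) such that ∫_0^1/2 u'(x) v'(x) dx = ∫_0^1/2 f v dx − v(1/2) for all v ∈ V (Dirichlet at 0 absorbed into V; Neumann datum at x = 1/2 contributes the boundary term).
Substituting f(x) = -2*x^2 - 2*x - 2, the right-hand side is ∫_0^1/2 (-2*x^2 - 2*x - 2) v dx − v(1/2).


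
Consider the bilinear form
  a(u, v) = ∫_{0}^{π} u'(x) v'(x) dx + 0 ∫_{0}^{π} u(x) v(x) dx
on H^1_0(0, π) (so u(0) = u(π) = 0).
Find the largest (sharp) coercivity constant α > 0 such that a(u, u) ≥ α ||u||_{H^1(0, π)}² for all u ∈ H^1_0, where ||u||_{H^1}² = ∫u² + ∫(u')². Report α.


α = 1/2

Coercivity of a(·,·) on H^1_0(0, π) means a(u, u) ≥ α ||u||_{H^1}² for every u ∈ H^1_0.
The interval has length L = π, and Poincaré/coercivity depend only on L. Here a(u, u) = ∫(u')² + (0)·∫u².
Here c = 0, so a(u,u) = ∫(u')² alone. The condition a(u,u) ≥ α||u||_{H^1}² reads (1−α)∫(u')² ≥ (α−c)∫u². Any admissible α is ≤ 1 (rapidly oscillating u have ∫u²/∫(u')² → 0), and α = 1 would force 0 ≥ (1−c)∫u², impossible since c < 1; so 1−α > 0. By the sharp Poincaré inequality on H^1_0 of an interval of length L, ∫(u')² ≥ (π/L)²∫u² with equality for the first sine mode sin(π(x−x₀)/L) (x₀ the left endpoint), so the inequality holds for all u iff (1−α)(π/L)² ≥ α − c, i.e. α ≤ ((π/L)² + c)/((π/L)² + 1) = (1 + c(L/π)²)/(1 + (L/π)²). (Direct route, valid since c ≤ 0: Poincaré gives c∫u² ≥ c(L/π)²∫(u')², so a(u,u) ≥ (1 + c(L/π)²)∫(u')², while ||u||_{H^1}² ≤ (1 + (L/π)²)∫(u')²; dividing yields the same α.) With (π/L)² = 1 and c = 0, the largest admissible constant is α = ((π/L)² + c)/((π/L)² + 1).
Simplifying, α = 1/2.


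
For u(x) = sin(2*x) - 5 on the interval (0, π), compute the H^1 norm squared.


||u||_{H^1(0,π)}^2 = 55*π/2

u'(x) = 2*cos(2*x).
Expand u² and (u')² and integrate term by term on (0, π), using: for integers n ≥ 1, ∫_0^π sin²(nx) dx = ∫_0^π cos²(nx) dx = π/2; for n ≠ n', ∫_0^π sin(nx)sin(n'x) dx = ∫_0^π cos(nx)cos(n'x) dx = 0; and by product-to-sum, ∫_0^π sin(nx)cos(n'x) dx = ½∫_0^π [sin((n+n')x) + sin((n−n')x)] dx, which is 0 when n+n' is even and 2n/(n²−n'²) when n+n' is odd (it need not vanish on (0, π)). For the constant mode: ∫_0^π 1 dx = π, ∫_0^π cos(nx) dx = 0, ∫_0^π sin(nx) dx = (1−(−1)^n)/n.
  u² squared terms: (-5)²·∫1 dx = 25·π = 25*π;  (1)²·∫sin(2x)² dx = 1·π/2 = π/2.
  u² cross terms: 2·(-5)·(1)·∫1·sin(2x) dx = -10·(0) = 0.
  So ∫_0^π u² dx = 25*π + π/2 + 0 = 51*π/2.
  (u')² squared terms: (2)²·∫cos(2x)² dx = 4·π/2 = 2*π.
  So ∫_0^π (u')² dx = 2*π.
||u||_{H^1}^2 = (51*π/2) + (2*π) = 55*π/2.


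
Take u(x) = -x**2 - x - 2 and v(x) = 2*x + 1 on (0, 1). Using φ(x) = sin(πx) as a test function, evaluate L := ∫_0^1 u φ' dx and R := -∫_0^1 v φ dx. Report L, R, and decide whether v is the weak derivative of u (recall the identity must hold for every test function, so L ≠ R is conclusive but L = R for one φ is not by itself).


LHS = 4/π, RHS = -4/π. No, v is not the weak derivative of u.

u(x) = -x**2 - x - 2, classical derivative u'(x) = -2*x - 1.
φ(x) = sin(πx), so φ'(x) = π*cos(π*x).
Note φ(0) = φ(1) = 0, so the boundary term u·φ vanishes.
LHS = ∫_0^1 u(x) φ'(x) dx = ∫_0^1 (-π*x^2*cos(π*x) - π*x*cos(π*x) - 2*π*cos(π*x)) dx. Term by term:
  ∫_0^1 -2*π*cos(π*x) dx = 0;  ∫_0^1 -π*x*cos(π*x) dx = 2/π;  ∫_0^1 -π*x^2*cos(π*x) dx = 2/π.
Sum: 0 + 2/π + 2/π = 4/π.
So LHS = 4/π.
∫_0^1 v(x) φ(x) dx = ∫_0^1 (2*x*sin(π*x) + sin(π*x)) dx. Term by term:
  ∫_0^1 2*x*sin(π*x) dx = 2/π;  ∫_0^1 sin(π*x) dx = 2/π.
Sum: 2/π + 2/π = 4/π.
So RHS = -∫_0^1 v(x) φ(x) dx = -4/π.
LHS − RHS = 8/π ≠ 0, so the identity fails.
(For a valid weak derivative the identity must hold for EVERY test function, in particular this one. The failure shows v is NOT the weak derivative of u.)
Correct weak derivative would be u'(x) = -2*x - 1.


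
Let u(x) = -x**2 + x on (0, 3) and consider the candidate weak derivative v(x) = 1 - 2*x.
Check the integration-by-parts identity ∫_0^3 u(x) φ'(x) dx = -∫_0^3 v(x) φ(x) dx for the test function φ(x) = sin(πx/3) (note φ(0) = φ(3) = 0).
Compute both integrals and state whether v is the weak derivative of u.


LHS = 12/π, RHS = 12/π. Yes, v = u' weakly.

u(x) = -x**2 + x, classical derivative u'(x) = 1 - 2*x.
φ(x) = sin(πx/3), so φ'(x) = π*cos(π*x/3)/3.
Note φ(0) = φ(3) = 0, so the boundary term u·φ vanishes.
LHS = ∫_0^3 u(x) φ'(x) dx = ∫_0^3 (-π*x^2*cos(π*x/3)/3 + π*x*cos(π*x/3)/3) dx. Term by term:
  ∫_0^3 -π*x^2*cos(π*x/3)/3 dx = 18/π;  ∫_0^3 π*x*cos(π*x/3)/3 dx = -6/π.
Sum: 18/π − 6/π = 12/π.
So LHS = 12/π.
∫_0^3 v(x) φ(x) dx = ∫_0^3 (-2*x*sin(π*x/3) + sin(π*x/3)) dx. Term by term:
  ∫_0^3 -2*x*sin(π*x/3) dx = -18/π;  ∫_0^3 sin(π*x/3) dx = 6/π.
Sum: -18/π + 6/π = -12/π.
So RHS = -∫_0^3 v(x) φ(x) dx = 12/π.
LHS = RHS, so the identity holds for this test φ.
Moreover u is smooth here and v(x) = u'(x) = 1 - 2*x pointwise, so the identity holds for every test function. Hence v is the weak derivative of u.


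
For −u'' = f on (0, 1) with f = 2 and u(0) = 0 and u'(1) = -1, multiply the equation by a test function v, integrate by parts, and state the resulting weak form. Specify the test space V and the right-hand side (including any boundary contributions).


V = {v ∈ H^1(0, 1) : v(0) = 0} (test functions vanish at x = 0 where u is specified); weak form: ∫_0^1 u'v' dx = ∫_0^1 (2) v dx − v(1) for all v ∈ V.

Multiply both sides by a test function v and integrate from 0 to 1:
  ∫_0^1 −u''(x) v(x) dx = ∫_0^1 f(x) v(x) dx.
Integrate the LHS by parts once:
  ∫_0^1 −u'' v dx = −[u'(x) v(x)]_0^1 + ∫_0^1 u'(x) v'(x) dx.
Thus ∫_0^1 u'(x) v'(x) dx = ∫_0^1 f(x) v(x) dx + [u'(x) v(x)]_0^1.
Choose V so that boundary terms are either known or forced to vanish.
Mixed BC: u(0) = 0 (Dirichlet) and u'(1) = -1 (Neumann). Define V = {v ∈ H^1(0, 1) : v(0) = 0}. Then [u' v]_0^1 = u'(1)·v(1) − u'(0)·0 = − v(1).
Weak formulation: find u (satisfying any essential BC) such that ∫_0^1 u'(x) v'(x) dx = ∫_0^1 f v dx − v(1) for all v ∈ V (Dirichlet at 0 absorbed into V; Neumann datum at x = 1 contributes the boundary term).
Substituting f(x) = 2, the right-hand side is ∫_0^1 (2) v dx − v(1).


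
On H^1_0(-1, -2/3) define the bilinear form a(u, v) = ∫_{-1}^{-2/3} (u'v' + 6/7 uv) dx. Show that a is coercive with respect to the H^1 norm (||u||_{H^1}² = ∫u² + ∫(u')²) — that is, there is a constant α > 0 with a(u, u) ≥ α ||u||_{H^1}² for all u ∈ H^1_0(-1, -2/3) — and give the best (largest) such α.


α = 3*(2 + 21*π^2)/(7*(1 + 9*π^2))

Coercivity of a(·,·) on H^1_0(-1, -2/3) means a(u, u) ≥ α ||u||_{H^1}² for every u ∈ H^1_0.
The interval has length L = 1/3, and Poincaré/coercivity depend only on L. Here a(u, u) = ∫(u')² + (6/7)·∫u².
Here 0 < c = 6/7 < 1. The condition a(u,u) ≥ α||u||_{H^1}² reads (1−α)∫(u')² ≥ (α−c)∫u². Any admissible α is ≤ 1 (rapidly oscillating u have ∫u²/∫(u')² → 0), and α = 1 would force 0 ≥ (1−c)∫u², impossible since c < 1; so 1−α > 0. By the sharp Poincaré inequality on H^1_0 of an interval of length L, ∫(u')² ≥ (π/L)²∫u² with equality for the first sine mode sin(π(x−x₀)/L) (x₀ the left endpoint), so the inequality holds for all u iff (1−α)(π/L)² ≥ α − c, i.e. α ≤ ((π/L)² + c)/((π/L)² + 1) = (1 + c(L/π)²)/(1 + (L/π)²). With (π/L)² = 9*π^2 and c = 6/7, the largest admissible constant is α = ((π/L)² + c)/((π/L)² + 1).
Simplifying, α = 3*(2 + 21*π^2)/(7*(1 + 9*π^2)).


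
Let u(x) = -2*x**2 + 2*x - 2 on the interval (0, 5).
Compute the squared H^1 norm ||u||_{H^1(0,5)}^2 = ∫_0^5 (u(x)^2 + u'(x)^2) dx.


||u||_{H^1}^2 = 6470/3

The H^1 norm (squared) on an interval (0, L) is
  ||u||_{H^1}^2 = ∫_0^L u(x)^2 dx + ∫_0^L u'(x)^2 dx.
Compute u'(x) = 2 - 4*x.
Then u(x)^2 = 4*x**4 - 8*x**3 + 12*x**2 - 8*x + 4 and u'(x)^2 = 16*x**2 - 16*x + 4.
Integrate each monomial from 0 to 5 using ∫_0^5 c·x^n dx = c·5^(n+1)/(n+1):
  ∫_0^5 u(x)^2 dx = ∫_0^5 (4*x^4 - 8*x^3 + 12*x^2 - 8*x + 4) dx. Term by term:
    ∫_0^5 4*x^4 dx = 2500;  ∫_0^5 -8*x^3 dx = -1250;  ∫_0^5 12*x^2 dx = 500;
    ∫_0^5 -8*x dx = -100;  ∫_0^5 4 dx = 20.
  Sum: 2500 − 1250 + 500 − 100 + 20 = 1670.
  ∫_0^5 u'(x)^2 dx = ∫_0^5 (16*x^2 - 16*x + 4) dx. Term by term:
    ∫_0^5 16*x^2 dx = 2000/3;  ∫_0^5 -16*x dx = -200;  ∫_0^5 4 dx = 20.
  Sum: 2000/3 − 200 + 20 = 1460/3.
Adding: ||u||_{H^1}^2 = 1670 + 1460/3 = 6470/3.


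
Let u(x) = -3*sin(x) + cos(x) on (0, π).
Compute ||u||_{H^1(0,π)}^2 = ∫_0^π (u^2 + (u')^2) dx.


||u||_{H^1(0,π)}^2 = 10*π

u'(x) = -sin(x) - 3*cos(x).
Expand u² and (u')² and integrate term by term on (0, π), using: for integers n ≥ 1, ∫_0^π sin²(nx) dx = ∫_0^π cos²(nx) dx = π/2; for n ≠ n', ∫_0^π sin(nx)sin(n'x) dx = ∫_0^π cos(nx)cos(n'x) dx = 0; and by product-to-sum, ∫_0^π sin(nx)cos(n'x) dx = ½∫_0^π [sin((n+n')x) + sin((n−n')x)] dx, which is 0 when n+n' is even and 2n/(n²−n'²) when n+n' is odd (it need not vanish on (0, π)).
  u² squared terms: (-3)²·∫sin(x)² dx = 9·π/2 = 9*π/2;  (1)²·∫cos(x)² dx = 1·π/2 = π/2.
  u² cross terms: 2·(-3)·(1)·∫sin(x)·cos(x) dx = -6·(0) = 0.
  So ∫_0^π u² dx = 9*π/2 + π/2 + 0 = 5*π.
  (u')² squared terms: (-1)²·∫sin(x)² dx = 1·π/2 = π/2;  (-3)²·∫cos(x)² dx = 9·π/2 = 9*π/2.
  (u')² cross terms: 2·(-1)·(-3)·∫sin(x)·cos(x) dx = 6·(0) = 0.
  So ∫_0^π (u')² dx = π/2 + 9*π/2 + 0 = 5*π.
||u||_{H^1}^2 = (5*π) + (5*π) = 10*π.


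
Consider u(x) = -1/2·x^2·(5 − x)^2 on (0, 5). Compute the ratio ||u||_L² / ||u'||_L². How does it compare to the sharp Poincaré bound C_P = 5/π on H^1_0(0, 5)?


||u||_L² / ||u'||_L² = 5*sqrt(3)/6 < C_P = 5/π.

u(x) = -1/2·x^2·(5 − x)^2, so u'(x) = x*(x*(5 - x) - (x - 5)^2).
u(x) = -1/2·x^2·(5 − x)^2 vanishes at x = 0 and x = 5, so u ∈ H^1_0(0, 5). Differentiate via the product rule and integrate the resulting polynomials term by term.
  ∫_0^5 u² dx = ∫_0^5 (x^8/4 - 5*x^7 + 75*x^6/2 - 125*x^5 + 625*x^4/4) dx. Term by term:
    ∫_0^5 x^8/4 dx = 1953125/36;  ∫_0^5 -5*x^7 dx = -1953125/8;  ∫_0^5 75*x^6/2 dx = 5859375/14;
    ∫_0^5 -125*x^5 dx = -1953125/6;  ∫_0^5 625*x^4/4 dx = 390625/4.
  Sum: 1953125/36 − 1953125/8 + 5859375/14 − 1953125/6 + 390625/4 = 390625/504.
  ∫_0^5 (u')² dx = ∫_0^5 (4*x^6 - 60*x^5 + 325*x^4 - 750*x^3 + 625*x^2) dx. Term by term:
    ∫_0^5 4*x^6 dx = 312500/7;  ∫_0^5 -60*x^5 dx = -156250;  ∫_0^5 325*x^4 dx = 203125;
    ∫_0^5 -750*x^3 dx = -234375/2;  ∫_0^5 625*x^2 dx = 78125/3.
  Sum: 312500/7 − 156250 + 203125 − 234375/2 + 78125/3 = 15625/42.
∫_0^5 u² dx = 390625/504, so ||u||_L² = 625*sqrt(14)/84.
∫_0^5 (u')² dx = 15625/42, so ||u'||_L² = 125*sqrt(42)/42.
Ratio ||u||_L² / ||u'||_L² = 5*sqrt(3)/6.
Sharp Poincaré constant on H^1_0(0, 5) is C_P = L/π = 5/π, achieved by sin(π/5·x).
A polynomial bump cannot attain the sharp Poincaré constant (only the first sine eigenfunction does), so the ratio is strictly less than C_P, consistent with ||u||_L² ≤ C_P ||u'||_L².


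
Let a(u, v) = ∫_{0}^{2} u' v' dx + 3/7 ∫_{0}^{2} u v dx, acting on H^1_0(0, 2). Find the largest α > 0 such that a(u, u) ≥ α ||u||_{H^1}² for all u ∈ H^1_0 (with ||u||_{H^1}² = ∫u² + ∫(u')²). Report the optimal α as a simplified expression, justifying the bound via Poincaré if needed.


α = (12/7 + π^2)/(4 + π^2)

Coercivity of a(·,·) on H^1_0(0, 2) means a(u, u) ≥ α ||u||_{H^1}² for every u ∈ H^1_0.
The interval has length L = 2, and Poincaré/coercivity depend only on L. Here a(u, u) = ∫(u')² + (3/7)·∫u².
Here 0 < c = 3/7 < 1. The condition a(u,u) ≥ α||u||_{H^1}² reads (1−α)∫(u')² ≥ (α−c)∫u². Any admissible α is ≤ 1 (rapidly oscillating u have ∫u²/∫(u')² → 0), and α = 1 would force 0 ≥ (1−c)∫u², impossible since c < 1; so 1−α > 0. By the sharp Poincaré inequality on H^1_0 of an interval of length L, ∫(u')² ≥ (π/L)²∫u² with equality for the first sine mode sin(π(x−x₀)/L) (x₀ the left endpoint), so the inequality holds for all u iff (1−α)(π/L)² ≥ α − c, i.e. α ≤ ((π/L)² + c)/((π/L)² + 1) = (1 + c(L/π)²)/(1 + (L/π)²). With (π/L)² = π^2/4 and c = 3/7, the largest admissible constant is α = ((π/L)² + c)/((π/L)² + 1).
Simplifying, α = (12/7 + π^2)/(4 + π^2).


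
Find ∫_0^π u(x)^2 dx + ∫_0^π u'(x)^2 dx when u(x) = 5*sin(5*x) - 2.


||u||_{H^1(0,π)}^2 = -8 + 329*π

u'(x) = 25*cos(5*x).
Expand u² and (u')² and integrate term by term on (0, π), using: for integers n ≥ 1, ∫_0^π sin²(nx) dx = ∫_0^π cos²(nx) dx = π/2; for n ≠ n', ∫_0^π sin(nx)sin(n'x) dx = ∫_0^π cos(nx)cos(n'x) dx = 0; and by product-to-sum, ∫_0^π sin(nx)cos(n'x) dx = ½∫_0^π [sin((n+n')x) + sin((n−n')x)] dx, which is 0 when n+n' is even and 2n/(n²−n'²) when n+n' is odd (it need not vanish on (0, π)). For the constant mode: ∫_0^π 1 dx = π, ∫_0^π cos(nx) dx = 0, ∫_0^π sin(nx) dx = (1−(−1)^n)/n.
  u² squared terms: (-2)²·∫1 dx = 4·π = 4*π;  (5)²·∫sin(5x)² dx = 25·π/2 = 25*π/2.
  u² cross terms: 2·(-2)·(5)·∫1·sin(5x) dx = -20·(2/5) = -8.
  So ∫_0^π u² dx = 4*π + 25*π/2 − 8 = -8 + 33*π/2.
  (u')² squared terms: (25)²·∫cos(5x)² dx = 625·π/2 = 625*π/2.
  So ∫_0^π (u')² dx = 625*π/2.
||u||_{H^1}^2 = (-8 + 33*π/2) + (625*π/2) = -8 + 329*π.


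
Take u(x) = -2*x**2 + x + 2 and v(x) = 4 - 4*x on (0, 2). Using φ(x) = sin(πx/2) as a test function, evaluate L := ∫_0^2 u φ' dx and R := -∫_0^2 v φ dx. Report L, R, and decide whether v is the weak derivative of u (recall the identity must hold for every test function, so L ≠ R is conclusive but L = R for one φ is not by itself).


LHS = 12/π, RHS = 0. No, v is not the weak derivative of u.

u(x) = -2*x**2 + x + 2, classical derivative u'(x) = 1 - 4*x.
φ(x) = sin(πx/2), so φ'(x) = π*cos(π*x/2)/2.
Note φ(0) = φ(2) = 0, so the boundary term u·φ vanishes.
LHS = ∫_0^2 u(x) φ'(x) dx = ∫_0^2 (-π*x^2*cos(π*x/2) + π*x*cos(π*x/2)/2 + π*cos(π*x/2)) dx. Term by term:
  ∫_0^2 π*cos(π*x/2) dx = 0;  ∫_0^2 π*x*cos(π*x/2)/2 dx = -4/π;  ∫_0^2 -π*x^2*cos(π*x/2) dx = 16/π.
Sum: 0 − 4/π + 16/π = 12/π.
So LHS = 12/π.
∫_0^2 v(x) φ(x) dx = ∫_0^2 (-4*x*sin(π*x/2) + 4*sin(π*x/2)) dx. Term by term:
  ∫_0^2 4*sin(π*x/2) dx = 16/π;  ∫_0^2 -4*x*sin(π*x/2) dx = -16/π.
Sum: 16/π − 16/π = 0.
So RHS = -∫_0^2 v(x) φ(x) dx = 0.
LHS − RHS = 12/π ≠ 0, so the identity fails.
(For a valid weak derivative the identity must hold for EVERY test function, in particular this one. The failure shows v is NOT the weak derivative of u.)
Correct weak derivative would be u'(x) = 1 - 4*x.


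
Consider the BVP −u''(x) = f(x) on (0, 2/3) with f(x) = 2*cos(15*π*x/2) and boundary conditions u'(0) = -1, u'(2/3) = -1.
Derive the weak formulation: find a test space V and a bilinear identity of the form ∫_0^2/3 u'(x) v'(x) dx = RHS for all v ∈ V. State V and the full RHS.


V = H^1(0, 2/3) (v unrestricted at boundary; u is determined up to an additive constant); weak form: ∫_0^2/3 u'v' dx = ∫_0^2/3 (2*cos(15*π*x/2)) v dx − v(2/3) + v(0) for all v ∈ V.

Multiply both sides by a test function v and integrate from 0 to 2/3:
  ∫_0^2/3 −u''(x) v(x) dx = ∫_0^2/3 f(x) v(x) dx.
Integrate the LHS by parts once:
  ∫_0^2/3 −u'' v dx = −[u'(x) v(x)]_0^2/3 + ∫_0^2/3 u'(x) v'(x) dx.
Thus ∫_0^2/3 u'(x) v'(x) dx = ∫_0^2/3 f(x) v(x) dx + [u'(x) v(x)]_0^2/3.
Choose V so that boundary terms are either known or forced to vanish.
u has inhomogeneous Neumann u'(0) = -1, u'(2/3) = -1. [u' v]_0^2/3 = (-1)·v(2/3) − (-1)·v(0) = − v(2/3) + v(0). Take V = H^1(0, 2/3); boundary term becomes part of RHS.
Weak formulation: find u (satisfying any essential BC) such that ∫_0^2/3 u'(x) v'(x) dx = ∫_0^2/3 f v dx − v(2/3) + v(0) for all v ∈ V (Neumann data are natural BCs: they enter the RHS as boundary terms).
Substituting f(x) = 2*cos(15*π*x/2), the right-hand side is ∫_0^2/3 (2*cos(15*π*x/2)) v dx − v(2/3) + v(0).
Compatibility check (pure Neumann): taking v ≡ 1 ∈ V gives 0 = ∫_0^2/3 f dx + (-1) − (-1), i.e. ∫_0^2/3 f dx must equal u'(0) − u'(2/3) = 0. Indeed ∫_0^2/3 (2*cos(15*π*x/2)) dx = 0, so the data are compatible. The solution is then unique only up to an additive constant (fix it e.g. by requiring ∫_0^2/3 u dx = 0).


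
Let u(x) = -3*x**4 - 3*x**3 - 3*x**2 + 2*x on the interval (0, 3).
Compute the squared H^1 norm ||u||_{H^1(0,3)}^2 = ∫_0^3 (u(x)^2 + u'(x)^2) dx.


||u||_{H^1}^2 = 17716263/140

The H^1 norm (squared) on an interval (0, L) is
  ||u||_{H^1}^2 = ∫_0^L u(x)^2 dx + ∫_0^L u'(x)^2 dx.
Compute u'(x) = -12*x**3 - 9*x**2 - 6*x + 2.
Then u(x)^2 = 9*x**8 + 18*x**7 + 27*x**6 + 6*x**5 - 3*x**4 - 12*x**3 + 4*x**2 and u'(x)^2 = 144*x**6 + 216*x**5 + 225*x**4 + 60*x**3 - 24*x + 4.
Integrate each monomial from 0 to 3 using ∫_0^3 c·x^n dx = c·3^(n+1)/(n+1):
  ∫_0^3 u(x)^2 dx = ∫_0^3 (9*x^8 + 18*x^7 + 27*x^6 + 6*x^5 - 3*x^4 - 12*x^3 + 4*x^2) dx. Term by term:
    ∫_0^3 9*x^8 dx = 19683;  ∫_0^3 18*x^7 dx = 59049/4;  ∫_0^3 27*x^6 dx = 59049/7;
    ∫_0^3 6*x^5 dx = 729;  ∫_0^3 -3*x^4 dx = -729/5;  ∫_0^3 -12*x^3 dx = -243;
    ∫_0^3 4*x^2 dx = 36.
  Sum: 19683 + 59049/4 + 59049/7 + 729 − 729/5 − 243 + 36 = 6055983/140.
  ∫_0^3 u'(x)^2 dx = ∫_0^3 (144*x^6 + 216*x^5 + 225*x^4 + 60*x^3 - 24*x + 4) dx. Term by term:
    ∫_0^3 144*x^6 dx = 314928/7;  ∫_0^3 216*x^5 dx = 26244;  ∫_0^3 225*x^4 dx = 10935;
    ∫_0^3 60*x^3 dx = 1215;  ∫_0^3 -24*x dx = -108;  ∫_0^3 4 dx = 12.
  Sum: 314928/7 + 26244 + 10935 + 1215 − 108 + 12 = 583014/7.
Adding: ||u||_{H^1}^2 = 6055983/140 + 583014/7 = 17716263/140.


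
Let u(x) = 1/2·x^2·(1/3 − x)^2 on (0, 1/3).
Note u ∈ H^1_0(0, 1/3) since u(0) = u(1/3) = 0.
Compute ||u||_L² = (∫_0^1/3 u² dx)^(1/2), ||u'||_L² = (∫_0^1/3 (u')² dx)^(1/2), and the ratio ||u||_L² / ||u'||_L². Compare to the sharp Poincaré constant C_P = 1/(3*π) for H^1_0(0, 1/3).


||u||_L² / ||u'||_L² = sqrt(3)/18 < C_P = 1/(3*π).

u(x) = 1/2·x^2·(1/3 − x)^2, so u'(x) = x*(2*x^2 - x + 1/9).
u(x) = 1/2·x^2·(1/3 − x)^2 vanishes at x = 0 and x = 1/3, so u ∈ H^1_0(0, 1/3). Differentiate via the product rule and integrate the resulting polynomials term by term.
  ∫_0^1/3 u² dx = ∫_0^1/3 (x^8/4 - x^7/3 + x^6/6 - x^5/27 + x^4/324) dx. Term by term:
    ∫_0^1/3 x^8/4 dx = 1/708588;  ∫_0^1/3 -x^7/3 dx = -1/157464;  ∫_0^1/3 x^6/6 dx = 1/91854;
    ∫_0^1/3 -x^5/27 dx = -1/118098;  ∫_0^1/3 x^4/324 dx = 1/393660.
  Sum: 1/708588 − 1/157464 + 1/91854 − 1/118098 + 1/393660 = 1/49601160.
  ∫_0^1/3 (u')² dx = ∫_0^1/3 (4*x^6 - 4*x^5 + 13*x^4/9 - 2*x^3/9 + x^2/81) dx. Term by term:
    ∫_0^1/3 4*x^6 dx = 4/15309;  ∫_0^1/3 -4*x^5 dx = -2/2187;  ∫_0^1/3 13*x^4/9 dx = 13/10935;
    ∫_0^1/3 -2*x^3/9 dx = -1/1458;  ∫_0^1/3 x^2/81 dx = 1/6561.
  Sum: 4/15309 − 2/2187 + 13/10935 − 1/1458 + 1/6561 = 1/459270.
∫_0^1/3 u² dx = 1/49601160, so ||u||_L² = sqrt(210)/102060.
∫_0^1/3 (u')² dx = 1/459270, so ||u'||_L² = sqrt(70)/5670.
Ratio ||u||_L² / ||u'||_L² = sqrt(3)/18.
Sharp Poincaré constant on H^1_0(0, 1/3) is C_P = L/π = 1/(3*π), achieved by sin(3*π·x).
A polynomial bump cannot attain the sharp Poincaré constant (only the first sine eigenfunction does), so the ratio is strictly less than C_P, consistent with ||u||_L² ≤ C_P ||u'||_L².


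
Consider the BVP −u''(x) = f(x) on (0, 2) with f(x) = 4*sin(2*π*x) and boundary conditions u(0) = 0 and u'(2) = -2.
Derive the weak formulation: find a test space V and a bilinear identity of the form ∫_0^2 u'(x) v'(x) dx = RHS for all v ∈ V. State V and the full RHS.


V = {v ∈ H^1(0, 2) : v(0) = 0} (test functions vanish at x = 0 where u is specified); weak form: ∫_0^2 u'v' dx = ∫_0^2 (4*sin(2*π*x)) v dx − 2·v(2) for all v ∈ V.

Multiply both sides by a test function v and integrate from 0 to 2:
  ∫_0^2 −u''(x) v(x) dx = ∫_0^2 f(x) v(x) dx.
Integrate the LHS by parts once:
  ∫_0^2 −u'' v dx = −[u'(x) v(x)]_0^2 + ∫_0^2 u'(x) v'(x) dx.
Thus ∫_0^2 u'(x) v'(x) dx = ∫_0^2 f(x) v(x) dx + [u'(x) v(x)]_0^2.
Choose V so that boundary terms are either known or forced to vanish.
Mixed BC: u(0) = 0 (Dirichlet) and u'(2) = -2 (Neumann). Define V = {v ∈ H^1(0, 2) : v(0) = 0}. Then [u' v]_0^2 = u'(2)·v(2) − u'(0)·0 = − 2·v(2).
Weak formulation: find u (satisfying any essential BC) such that ∫_0^2 u'(x) v'(x) dx = ∫_0^2 f v dx − 2·v(2) for all v ∈ V (Dirichlet at 0 absorbed into V; Neumann datum at x = 2 contributes the boundary term).
Substituting f(x) = 4*sin(2*π*x), the right-hand side is ∫_0^2 (4*sin(2*π*x)) v dx − 2·v(2).


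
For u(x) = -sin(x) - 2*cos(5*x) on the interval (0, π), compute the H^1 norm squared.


||u||_{H^1(0,π)}^2 = 53*π

u'(x) = 10*sin(5*x) - cos(x).
Expand u² and (u')² and integrate term by term on (0, π), using: for integers n ≥ 1, ∫_0^π sin²(nx) dx = ∫_0^π cos²(nx) dx = π/2; for n ≠ n', ∫_0^π sin(nx)sin(n'x) dx = ∫_0^π cos(nx)cos(n'x) dx = 0; and by product-to-sum, ∫_0^π sin(nx)cos(n'x) dx = ½∫_0^π [sin((n+n')x) + sin((n−n')x)] dx, which is 0 when n+n' is even and 2n/(n²−n'²) when n+n' is odd (it need not vanish on (0, π)).
  u² squared terms: (-1)²·∫sin(x)² dx = 1·π/2 = π/2;  (-2)²·∫cos(5x)² dx = 4·π/2 = 2*π.
  u² cross terms: 2·(-1)·(-2)·∫sin(x)·cos(5x) dx = 4·(0) = 0.
  So ∫_0^π u² dx = π/2 + 2*π + 0 = 5*π/2.
  (u')² squared terms: (-1)²·∫cos(x)² dx = 1·π/2 = π/2;  (10)²·∫sin(5x)² dx = 100·π/2 = 50*π.
  (u')² cross terms: 2·(-1)·(10)·∫cos(x)·sin(5x) dx = -20·(0) = 0.
  So ∫_0^π (u')² dx = π/2 + 50*π + 0 = 101*π/2.
||u||_{H^1}^2 = (5*π/2) + (101*π/2) = 53*π.


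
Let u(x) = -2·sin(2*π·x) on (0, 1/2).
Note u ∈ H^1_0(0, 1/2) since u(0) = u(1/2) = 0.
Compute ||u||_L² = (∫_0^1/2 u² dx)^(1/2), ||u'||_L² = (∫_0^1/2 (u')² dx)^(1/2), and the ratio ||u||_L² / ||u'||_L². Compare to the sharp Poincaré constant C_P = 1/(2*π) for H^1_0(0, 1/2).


||u||_L² / ||u'||_L² = 1/(2*π) = C_P.

u(x) = -2·sin(2*π·x), so u'(x) = -4*π*cos(2*π*x).
Writing u(x) = A·sin(kπx/L) with A = -2 and k = 1, use ∫_0^L sin²(kπx/L) dx = L/2 and ∫_0^L cos²(kπx/L) dx = L/2.
u² = 4·sin²(2*π·x) and (u')² = 16*π^2·cos²(2*π·x), and each of sin², cos² integrates to L/2 = 1/4 over (0, 1/2).
∫_0^1/2 u² dx = 1, so ||u||_L² = 1.
∫_0^1/2 (u')² dx = 4*π^2, so ||u'||_L² = 2*π.
Ratio ||u||_L² / ||u'||_L² = 1/(2*π).
Sharp Poincaré constant on H^1_0(0, 1/2) is C_P = L/π = 1/(2*π), achieved by sin(2*π·x).
This is the k = 1 eigenfunction (up to amplitude), so the ratio equals the sharp Poincaré constant exactly.


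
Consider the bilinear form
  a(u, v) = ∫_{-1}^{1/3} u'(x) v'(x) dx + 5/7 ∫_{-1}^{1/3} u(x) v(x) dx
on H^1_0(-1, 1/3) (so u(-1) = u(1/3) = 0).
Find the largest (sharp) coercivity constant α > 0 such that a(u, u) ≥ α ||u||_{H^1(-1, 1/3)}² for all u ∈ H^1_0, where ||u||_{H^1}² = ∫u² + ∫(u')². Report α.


α = (80 + 63*π^2)/(7*(16 + 9*π^2))

Coercivity of a(·,·) on H^1_0(-1, 1/3) means a(u, u) ≥ α ||u||_{H^1}² for every u ∈ H^1_0.
The interval has length L = 4/3, and Poincaré/coercivity depend only on L. Here a(u, u) = ∫(u')² + (5/7)·∫u².
Here 0 < c = 5/7 < 1. The condition a(u,u) ≥ α||u||_{H^1}² reads (1−α)∫(u')² ≥ (α−c)∫u². Any admissible α is ≤ 1 (rapidly oscillating u have ∫u²/∫(u')² → 0), and α = 1 would force 0 ≥ (1−c)∫u², impossible since c < 1; so 1−α > 0. By the sharp Poincaré inequality on H^1_0 of an interval of length L, ∫(u')² ≥ (π/L)²∫u² with equality for the first sine mode sin(π(x−x₀)/L) (x₀ the left endpoint), so the inequality holds for all u iff (1−α)(π/L)² ≥ α − c, i.e. α ≤ ((π/L)² + c)/((π/L)² + 1) = (1 + c(L/π)²)/(1 + (L/π)²). With (π/L)² = 9*π^2/16 and c = 5/7, the largest admissible constant is α = ((π/L)² + c)/((π/L)² + 1).
Simplifying, α = (80 + 63*π^2)/(7*(16 + 9*π^2)).


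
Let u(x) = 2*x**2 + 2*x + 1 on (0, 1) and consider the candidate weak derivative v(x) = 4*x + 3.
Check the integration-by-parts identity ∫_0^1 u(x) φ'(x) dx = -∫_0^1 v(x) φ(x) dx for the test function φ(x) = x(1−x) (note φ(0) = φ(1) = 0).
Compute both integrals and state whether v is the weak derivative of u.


LHS = -2/3, RHS = -5/6. No, v is not the weak derivative of u.

u(x) = 2*x**2 + 2*x + 1, classical derivative u'(x) = 4*x + 2.
φ(x) = x(1−x), so φ'(x) = 1 - 2*x.
Note φ(0) = φ(1) = 0, so the boundary term u·φ vanishes.
LHS = ∫_0^1 u(x) φ'(x) dx = ∫_0^1 (-4*x^3 - 2*x^2 + 1) dx. Term by term:
  ∫_0^1 -4*x^3 dx = -1;  ∫_0^1 -2*x^2 dx = -2/3;  ∫_0^1 1 dx = 1.
Sum: -1 − 2/3 + 1 = -2/3.
So LHS = -2/3.
∫_0^1 v(x) φ(x) dx = ∫_0^1 (-4*x^3 + x^2 + 3*x) dx. Term by term:
  ∫_0^1 -4*x^3 dx = -1;  ∫_0^1 x^2 dx = 1/3;  ∫_0^1 3*x dx = 3/2.
Sum: -1 + 1/3 + 3/2 = 5/6.
So RHS = -∫_0^1 v(x) φ(x) dx = -5/6.
LHS − RHS = 1/6 ≠ 0, so the identity fails.
(For a valid weak derivative the identity must hold for EVERY test function, in particular this one. The failure shows v is NOT the weak derivative of u.)
Correct weak derivative would be u'(x) = 4*x + 2.


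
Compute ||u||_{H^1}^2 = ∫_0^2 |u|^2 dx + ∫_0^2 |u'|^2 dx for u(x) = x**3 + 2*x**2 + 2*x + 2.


||u||_{H^1}^2 = 50864/105

The H^1 norm (squared) on an interval (0, L) is
  ||u||_{H^1}^2 = ∫_0^L u(x)^2 dx + ∫_0^L u'(x)^2 dx.
Compute u'(x) = 3*x**2 + 4*x + 2.
Then u(x)^2 = x**6 + 4*x**5 + 8*x**4 + 12*x**3 + 12*x**2 + 8*x + 4 and u'(x)^2 = 9*x**4 + 24*x**3 + 28*x**2 + 16*x + 4.
Integrate each monomial from 0 to 2 using ∫_0^2 c·x^n dx = c·2^(n+1)/(n+1):
  ∫_0^2 u(x)^2 dx = ∫_0^2 (x^6 + 4*x^5 + 8*x^4 + 12*x^3 + 12*x^2 + 8*x + 4) dx. Term by term:
    ∫_0^2 x^6 dx = 128/7;  ∫_0^2 4*x^5 dx = 128/3;  ∫_0^2 8*x^4 dx = 256/5;
    ∫_0^2 12*x^3 dx = 48;  ∫_0^2 12*x^2 dx = 32;  ∫_0^2 8*x dx = 16;
    ∫_0^2 4 dx = 8.
  Sum: 128/7 + 128/3 + 256/5 + 48 + 32 + 16 + 8 = 22696/105.
  ∫_0^2 u'(x)^2 dx = ∫_0^2 (9*x^4 + 24*x^3 + 28*x^2 + 16*x + 4) dx. Term by term:
    ∫_0^2 9*x^4 dx = 288/5;  ∫_0^2 24*x^3 dx = 96;  ∫_0^2 28*x^2 dx = 224/3;
    ∫_0^2 16*x dx = 32;  ∫_0^2 4 dx = 8.
  Sum: 288/5 + 96 + 224/3 + 32 + 8 = 4024/15.
Adding: ||u||_{H^1}^2 = 22696/105 + 4024/15 = 50864/105.


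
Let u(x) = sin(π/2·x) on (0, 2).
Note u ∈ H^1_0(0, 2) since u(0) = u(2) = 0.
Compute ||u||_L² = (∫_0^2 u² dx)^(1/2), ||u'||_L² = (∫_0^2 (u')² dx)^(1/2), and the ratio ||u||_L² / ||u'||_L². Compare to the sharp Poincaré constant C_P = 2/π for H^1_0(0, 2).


||u||_L² / ||u'||_L² = 2/π = C_P.

u(x) = sin(π/2·x), so u'(x) = π*cos(π*x/2)/2.
Writing u(x) = A·sin(kπx/L) with A = 1 and k = 1, use ∫_0^L sin²(kπx/L) dx = L/2 and ∫_0^L cos²(kπx/L) dx = L/2.
u² = 1·sin²(π/2·x) and (u')² = π^2/4·cos²(π/2·x), and each of sin², cos² integrates to L/2 = 1 over (0, 2).
∫_0^2 u² dx = 1, so ||u||_L² = 1.
∫_0^2 (u')² dx = π^2/4, so ||u'||_L² = π/2.
Ratio ||u||_L² / ||u'||_L² = 2/π.
Sharp Poincaré constant on H^1_0(0, 2) is C_P = L/π = 2/π, achieved by sin(π/2·x).
This is the k = 1 eigenfunction (up to amplitude), so the ratio equals the sharp Poincaré constant exactly.


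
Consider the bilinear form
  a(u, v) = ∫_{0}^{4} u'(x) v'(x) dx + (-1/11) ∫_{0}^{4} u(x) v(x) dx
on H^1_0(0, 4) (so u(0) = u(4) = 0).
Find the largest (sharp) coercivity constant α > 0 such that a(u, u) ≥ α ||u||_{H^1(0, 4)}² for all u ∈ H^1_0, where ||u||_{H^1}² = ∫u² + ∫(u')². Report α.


α = (-16/11 + π^2)/(π^2 + 16)

Coercivity of a(·,·) on H^1_0(0, 4) means a(u, u) ≥ α ||u||_{H^1}² for every u ∈ H^1_0.
The interval has length L = 4, and Poincaré/coercivity depend only on L. Here a(u, u) = ∫(u')² + (-1/11)·∫u².
Here c = -1/11 < 0 with |c| < (π/L)² = π^2/16, so coercivity still holds. The condition a(u,u) ≥ α||u||_{H^1}² reads (1−α)∫(u')² ≥ (α−c)∫u². Any admissible α is ≤ 1 (rapidly oscillating u have ∫u²/∫(u')² → 0), and α = 1 would force 0 ≥ (1−c)∫u², impossible since c < 1; so 1−α > 0. By the sharp Poincaré inequality on H^1_0 of an interval of length L, ∫(u')² ≥ (π/L)²∫u² with equality for the first sine mode sin(π(x−x₀)/L) (x₀ the left endpoint), so the inequality holds for all u iff (1−α)(π/L)² ≥ α − c, i.e. α ≤ ((π/L)² + c)/((π/L)² + 1) = (1 + c(L/π)²)/(1 + (L/π)²). (Direct route, valid since c ≤ 0: Poincaré gives c∫u² ≥ c(L/π)²∫(u')², so a(u,u) ≥ (1 + c(L/π)²)∫(u')², while ||u||_{H^1}² ≤ (1 + (L/π)²)∫(u')²; dividing yields the same α.) With (π/L)² = π^2/16 and c = -1/11, the largest admissible constant is α = ((π/L)² + c)/((π/L)² + 1).
Simplifying, α = (-16/11 + π^2)/(π^2 + 16).


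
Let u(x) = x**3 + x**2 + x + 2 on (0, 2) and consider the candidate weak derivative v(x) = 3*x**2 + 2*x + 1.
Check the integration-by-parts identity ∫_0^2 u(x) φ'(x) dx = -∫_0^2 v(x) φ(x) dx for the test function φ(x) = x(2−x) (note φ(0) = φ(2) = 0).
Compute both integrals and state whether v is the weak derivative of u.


LHS = -44/5, RHS = -44/5. Yes, v = u' weakly.

u(x) = x**3 + x**2 + x + 2, classical derivative u'(x) = 3*x**2 + 2*x + 1.
φ(x) = x(2−x), so φ'(x) = 2 - 2*x.
Note φ(0) = φ(2) = 0, so the boundary term u·φ vanishes.
LHS = ∫_0^2 u(x) φ'(x) dx = ∫_0^2 (-2*x^4 - 2*x + 4) dx. Term by term:
  ∫_0^2 -2*x^4 dx = -64/5;  ∫_0^2 -2*x dx = -4;  ∫_0^2 4 dx = 8.
Sum: -64/5 − 4 + 8 = -44/5.
So LHS = -44/5.
∫_0^2 v(x) φ(x) dx = ∫_0^2 (-3*x^4 + 4*x^3 + 3*x^2 + 2*x) dx. Term by term:
  ∫_0^2 -3*x^4 dx = -96/5;  ∫_0^2 4*x^3 dx = 16;  ∫_0^2 3*x^2 dx = 8;
  ∫_0^2 2*x dx = 4.
Sum: -96/5 + 16 + 8 + 4 = 44/5.
So RHS = -∫_0^2 v(x) φ(x) dx = -44/5.
LHS = RHS, so the identity holds for this test φ.
Moreover u is smooth here and v(x) = u'(x) = 3*x**2 + 2*x + 1 pointwise, so the identity holds for every test function. Hence v is the weak derivative of u.


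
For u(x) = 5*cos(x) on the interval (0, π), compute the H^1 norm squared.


||u||_{H^1(0,π)}^2 = 25*π

u'(x) = -5*sin(x).
Expand u² and (u')² and integrate term by term on (0, π), using: for integers n ≥ 1, ∫_0^π sin²(nx) dx = ∫_0^π cos²(nx) dx = π/2; for n ≠ n', ∫_0^π sin(nx)sin(n'x) dx = ∫_0^π cos(nx)cos(n'x) dx = 0; and by product-to-sum, ∫_0^π sin(nx)cos(n'x) dx = ½∫_0^π [sin((n+n')x) + sin((n−n')x)] dx, which is 0 when n+n' is even and 2n/(n²−n'²) when n+n' is odd (it need not vanish on (0, π)).
  u² squared terms: (5)²·∫cos(x)² dx = 25·π/2 = 25*π/2.
  So ∫_0^π u² dx = 25*π/2.
  (u')² squared terms: (-5)²·∫sin(x)² dx = 25·π/2 = 25*π/2.
  So ∫_0^π (u')² dx = 25*π/2.
||u||_{H^1}^2 = (25*π/2) + (25*π/2) = 25*π.


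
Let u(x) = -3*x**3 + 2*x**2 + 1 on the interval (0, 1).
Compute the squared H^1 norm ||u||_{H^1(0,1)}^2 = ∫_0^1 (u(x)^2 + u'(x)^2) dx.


||u||_{H^1}^2 = 187/42

The H^1 norm (squared) on an interval (0, L) is
  ||u||_{H^1}^2 = ∫_0^L u(x)^2 dx + ∫_0^L u'(x)^2 dx.
Compute u'(x) = -9*x**2 + 4*x.
Then u(x)^2 = 9*x**6 - 12*x**5 + 4*x**4 - 6*x**3 + 4*x**2 + 1 and u'(x)^2 = 81*x**4 - 72*x**3 + 16*x**2.
Integrate each monomial from 0 to 1 using ∫_0^1 c·x^n dx = c·1^(n+1)/(n+1):
  ∫_0^1 u(x)^2 dx = ∫_0^1 (9*x^6 - 12*x^5 + 4*x^4 - 6*x^3 + 4*x^2 + 1) dx. Term by term:
    ∫_0^1 9*x^6 dx = 9/7;  ∫_0^1 -12*x^5 dx = -2;  ∫_0^1 4*x^4 dx = 4/5;
    ∫_0^1 -6*x^3 dx = -3/2;  ∫_0^1 4*x^2 dx = 4/3;  ∫_0^1 1 dx = 1.
  Sum: 9/7 − 2 + 4/5 − 3/2 + 4/3 + 1 = 193/210.
  ∫_0^1 u'(x)^2 dx = ∫_0^1 (81*x^4 - 72*x^3 + 16*x^2) dx. Term by term:
    ∫_0^1 81*x^4 dx = 81/5;  ∫_0^1 -72*x^3 dx = -18;  ∫_0^1 16*x^2 dx = 16/3.
  Sum: 81/5 − 18 + 16/3 = 53/15.
Adding: ||u||_{H^1}^2 = 193/210 + 53/15 = 187/42.


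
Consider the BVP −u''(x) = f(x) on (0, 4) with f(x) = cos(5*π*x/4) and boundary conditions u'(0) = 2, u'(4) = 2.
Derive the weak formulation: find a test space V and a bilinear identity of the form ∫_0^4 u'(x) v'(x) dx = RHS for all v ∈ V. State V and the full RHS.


V = H^1(0, 4) (v unrestricted at boundary; u is determined up to an additive constant); weak form: ∫_0^4 u'v' dx = ∫_0^4 (cos(5*π*x/4)) v dx + 2·v(4) − 2·v(0) for all v ∈ V.

Multiply both sides by a test function v and integrate from 0 to 4:
  ∫_0^4 −u''(x) v(x) dx = ∫_0^4 f(x) v(x) dx.
Integrate the LHS by parts once:
  ∫_0^4 −u'' v dx = −[u'(x) v(x)]_0^4 + ∫_0^4 u'(x) v'(x) dx.
Thus ∫_0^4 u'(x) v'(x) dx = ∫_0^4 f(x) v(x) dx + [u'(x) v(x)]_0^4.
Choose V so that boundary terms are either known or forced to vanish.
u has inhomogeneous Neumann u'(0) = 2, u'(4) = 2. [u' v]_0^4 = (2)·v(4) − (2)·v(0) = 2·v(4) − 2·v(0). Take V = H^1(0, 4); boundary term becomes part of RHS.
Weak formulation: find u (satisfying any essential BC) such that ∫_0^4 u'(x) v'(x) dx = ∫_0^4 f v dx + 2·v(4) − 2·v(0) for all v ∈ V (Neumann data are natural BCs: they enter the RHS as boundary terms).
Substituting f(x) = cos(5*π*x/4), the right-hand side is ∫_0^4 (cos(5*π*x/4)) v dx + 2·v(4) − 2·v(0).
Compatibility check (pure Neumann): taking v ≡ 1 ∈ V gives 0 = ∫_0^4 f dx + (2) − (2), i.e. ∫_0^4 f dx must equal u'(0) − u'(4) = 0. Indeed ∫_0^4 (cos(5*π*x/4)) dx = 0, so the data are compatible. The solution is then unique only up to an additive constant (fix it e.g. by requiring ∫_0^4 u dx = 0).
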